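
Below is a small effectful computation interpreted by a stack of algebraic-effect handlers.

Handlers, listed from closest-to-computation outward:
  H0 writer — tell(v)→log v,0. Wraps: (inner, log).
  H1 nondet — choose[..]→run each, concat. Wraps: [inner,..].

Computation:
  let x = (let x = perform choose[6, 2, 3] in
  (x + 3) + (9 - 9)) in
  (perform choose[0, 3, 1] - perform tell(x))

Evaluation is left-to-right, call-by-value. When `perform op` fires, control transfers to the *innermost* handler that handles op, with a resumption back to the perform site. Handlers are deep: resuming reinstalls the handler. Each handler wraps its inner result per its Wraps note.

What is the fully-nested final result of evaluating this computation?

Answer: [(0, (9)), (3, (9)), (1, (9)), (0, (5)), (3, (5)), (1, (5)), (0, (6)), (3, (6)), (1, (6))]

Working:
choose[6, 2, 3] @ H1
  branch[0] choose=6:
    choose[0, 3, 1] @ H1
      branch[0] choose=0:
        tell(9) @ H0 ⇒ log+=9
        H0 returns (0, (9))
        H1 returns [(0, (9))]
      branch[1] choose=3:
        tell(9) @ H0 ⇒ log+=9
        H0 returns (3, (9))
        H1 returns [(3, (9))]
      branch[2] choose=1:
        tell(9) @ H0 ⇒ log+=9
        H0 returns (1, (9))
        H1 returns [(1, (9))]
  branch[1] choose=2:
    choose[0, 3, 1] @ H1
      branch[0] choose=0:
        tell(5) @ H0 ⇒ log+=5
        H0 returns (0, (5))
        H1 returns [(0, (5))]
      branch[1] choose=3:
        tell(5) @ H0 ⇒ log+=5
        H0 returns (3, (5))
        H1 returns [(3, (5))]
      branch[2] choose=1:
        tell(5) @ H0 ⇒ log+=5
        H0 returns (1, (5))
        H1 returns [(1, (5))]
  branch[2] choose=3:
    choose[0, 3, 1] @ H1
      branch[0] choose=0:
        tell(6) @ H0 ⇒ log+=6
        H0 returns (0, (6))
        H1 returns [(0, (6))]
      branch[1] choose=3:
        tell(6) @ H0 ⇒ log+=6
        H0 returns (3, (6))
        H1 returns [(3, (6))]
      branch[2] choose=1:
        tell(6) @ H0 ⇒ log+=6
        H0 returns (1, (6))
        H1 returns [(1, (6))]
= [(0, (9)), (3, (9)), (1, (9)), (0, (5)), (3, (5)), (1, (5)), (0, (6)), (3, (6)), (1, (6))]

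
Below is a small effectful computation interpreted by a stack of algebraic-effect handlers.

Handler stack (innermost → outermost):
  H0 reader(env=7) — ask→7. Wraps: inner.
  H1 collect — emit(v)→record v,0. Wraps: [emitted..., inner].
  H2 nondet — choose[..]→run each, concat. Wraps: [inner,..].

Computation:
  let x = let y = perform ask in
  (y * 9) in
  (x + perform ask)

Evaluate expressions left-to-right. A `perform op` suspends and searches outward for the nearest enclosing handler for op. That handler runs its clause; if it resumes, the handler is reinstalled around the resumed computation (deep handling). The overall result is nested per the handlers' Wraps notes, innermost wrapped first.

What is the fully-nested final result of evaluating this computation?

Answer: [[70]]

Evaluation trace:
ask @ H0 ⇒ 7
ask @ H0 ⇒ 7
H0 returns 70
H1 returns [70]
H2 returns [[70]]
= [[70]]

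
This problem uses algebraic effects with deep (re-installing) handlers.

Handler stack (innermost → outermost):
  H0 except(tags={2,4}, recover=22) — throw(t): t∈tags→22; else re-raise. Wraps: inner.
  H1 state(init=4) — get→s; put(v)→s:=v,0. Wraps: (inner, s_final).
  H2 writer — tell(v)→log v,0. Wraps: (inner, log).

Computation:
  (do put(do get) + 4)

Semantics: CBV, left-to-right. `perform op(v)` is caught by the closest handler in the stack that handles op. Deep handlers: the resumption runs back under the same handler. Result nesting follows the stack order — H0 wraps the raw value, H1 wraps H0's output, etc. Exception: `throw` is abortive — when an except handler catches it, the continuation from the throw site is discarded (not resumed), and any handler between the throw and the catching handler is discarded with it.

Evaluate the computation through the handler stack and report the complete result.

Answer: ((4, 4), ())

Step-by-step:
get @ H1 ⇒ 4
put(4) @ H1 ⇒ s:=4
H0 returns 4
H1 returns (4, 4)
H2 returns ((4, 4), ())
= ((4, 4), ())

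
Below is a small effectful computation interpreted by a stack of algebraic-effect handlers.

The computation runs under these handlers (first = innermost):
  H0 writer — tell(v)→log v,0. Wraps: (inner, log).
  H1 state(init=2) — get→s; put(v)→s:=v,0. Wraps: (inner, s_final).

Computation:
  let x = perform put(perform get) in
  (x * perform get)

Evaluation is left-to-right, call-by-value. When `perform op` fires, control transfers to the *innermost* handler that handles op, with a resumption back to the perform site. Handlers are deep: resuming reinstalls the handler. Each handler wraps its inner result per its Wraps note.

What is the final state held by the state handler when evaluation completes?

Working:
get @ H1 ⇒ 2
put(2) @ H1 ⇒ s:=2
get @ H1 ⇒ 2
H0 returns (0, ())
H1 returns ((0, ()), 2)
= ((0, ()), 2)

Answer: 2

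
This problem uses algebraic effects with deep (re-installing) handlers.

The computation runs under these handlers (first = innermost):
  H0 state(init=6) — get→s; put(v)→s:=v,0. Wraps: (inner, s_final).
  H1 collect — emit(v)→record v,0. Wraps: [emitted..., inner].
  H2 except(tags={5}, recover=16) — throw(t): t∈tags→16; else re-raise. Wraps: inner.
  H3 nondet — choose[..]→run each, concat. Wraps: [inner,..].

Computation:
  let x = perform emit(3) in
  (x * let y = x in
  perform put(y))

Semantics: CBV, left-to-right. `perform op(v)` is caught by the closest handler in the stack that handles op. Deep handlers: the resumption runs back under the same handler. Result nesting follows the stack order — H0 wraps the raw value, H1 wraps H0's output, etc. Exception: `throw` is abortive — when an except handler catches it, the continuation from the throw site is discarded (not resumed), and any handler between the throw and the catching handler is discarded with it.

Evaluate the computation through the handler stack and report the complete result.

Answer: [[3, (0, 0)]]

Step-by-step:
emit(3) @ H1 ⇒ out+=3
put(0) @ H0 ⇒ s:=0
H0 returns (0, 0)
H1 returns [3, (0, 0)]
H2 returns [3, (0, 0)]
H3 returns [[3, (0, 0)]]
= [[3, (0, 0)]]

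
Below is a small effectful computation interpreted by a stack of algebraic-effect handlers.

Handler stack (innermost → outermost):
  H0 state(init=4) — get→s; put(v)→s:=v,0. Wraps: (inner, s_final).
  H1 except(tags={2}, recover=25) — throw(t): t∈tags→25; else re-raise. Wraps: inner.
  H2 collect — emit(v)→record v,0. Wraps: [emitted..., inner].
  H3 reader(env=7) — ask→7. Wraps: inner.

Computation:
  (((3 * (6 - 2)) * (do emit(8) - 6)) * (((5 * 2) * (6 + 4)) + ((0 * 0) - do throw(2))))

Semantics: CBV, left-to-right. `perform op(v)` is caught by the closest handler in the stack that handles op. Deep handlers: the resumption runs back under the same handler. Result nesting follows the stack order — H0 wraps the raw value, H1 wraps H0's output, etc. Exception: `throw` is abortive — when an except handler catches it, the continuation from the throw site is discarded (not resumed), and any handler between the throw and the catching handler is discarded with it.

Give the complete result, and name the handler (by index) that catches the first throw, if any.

Step-by-step:
emit(8) @ H2 ⇒ out+=8
throw(2) @ H1 caught ⇒ 25
H2 returns [8, 25]
H3 returns [8, 25]
= [8, 25]

Answer: [8, 25] ; first throw caught by: H1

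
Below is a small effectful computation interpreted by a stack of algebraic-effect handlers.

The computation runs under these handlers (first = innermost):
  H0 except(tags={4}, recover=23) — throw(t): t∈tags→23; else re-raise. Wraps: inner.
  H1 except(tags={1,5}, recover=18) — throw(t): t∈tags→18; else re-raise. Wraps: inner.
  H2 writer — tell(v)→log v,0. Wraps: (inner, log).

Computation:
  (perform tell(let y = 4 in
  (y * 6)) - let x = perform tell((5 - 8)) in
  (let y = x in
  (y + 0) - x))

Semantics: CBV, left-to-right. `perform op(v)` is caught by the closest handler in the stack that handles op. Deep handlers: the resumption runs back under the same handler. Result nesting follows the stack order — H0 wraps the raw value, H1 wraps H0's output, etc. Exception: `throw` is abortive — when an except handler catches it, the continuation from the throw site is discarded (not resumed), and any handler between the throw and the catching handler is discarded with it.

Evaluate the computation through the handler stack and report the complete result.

Evaluation trace:
tell(24) @ H2 ⇒ log+=24
tell(-3) @ H2 ⇒ log+=-3
H0 returns 0
H1 returns 0
H2 returns (0, (24, -3))
= (0, (24, -3))

Answer: (0, (24, -3))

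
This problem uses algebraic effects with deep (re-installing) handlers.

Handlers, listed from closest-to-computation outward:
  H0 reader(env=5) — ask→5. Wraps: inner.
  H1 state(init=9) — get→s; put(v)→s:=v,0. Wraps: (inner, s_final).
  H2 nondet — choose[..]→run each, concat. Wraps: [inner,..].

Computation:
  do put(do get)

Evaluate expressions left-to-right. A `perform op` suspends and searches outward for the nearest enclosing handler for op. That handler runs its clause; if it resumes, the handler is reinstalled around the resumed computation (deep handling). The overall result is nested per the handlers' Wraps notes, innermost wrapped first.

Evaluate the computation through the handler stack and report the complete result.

Answer: [(0, 9)]

Working:
get @ H1 ⇒ 9
put(9) @ H1 ⇒ s:=9
H0 returns 0
H1 returns (0, 9)
H2 returns [(0, 9)]
= [(0, 9)]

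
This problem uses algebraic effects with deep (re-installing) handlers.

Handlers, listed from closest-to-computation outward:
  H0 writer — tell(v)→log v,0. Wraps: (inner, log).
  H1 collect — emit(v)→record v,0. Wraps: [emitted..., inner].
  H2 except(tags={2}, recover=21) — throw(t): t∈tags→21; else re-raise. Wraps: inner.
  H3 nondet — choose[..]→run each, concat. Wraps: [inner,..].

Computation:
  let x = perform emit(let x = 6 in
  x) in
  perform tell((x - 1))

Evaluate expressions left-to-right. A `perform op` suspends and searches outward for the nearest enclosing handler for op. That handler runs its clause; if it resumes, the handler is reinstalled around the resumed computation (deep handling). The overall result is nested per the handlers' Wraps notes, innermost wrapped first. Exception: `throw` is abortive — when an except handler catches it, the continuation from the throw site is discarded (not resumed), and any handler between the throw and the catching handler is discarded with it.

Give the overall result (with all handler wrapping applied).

Answer: [[6, (0, (-1))]]

Evaluation trace:
emit(6) @ H1 ⇒ out+=6
tell(-1) @ H0 ⇒ log+=-1
H0 returns (0, (-1))
H1 returns [6, (0, (-1))]
H2 returns [6, (0, (-1))]
H3 returns [[6, (0, (-1))]]
= [[6, (0, (-1))]]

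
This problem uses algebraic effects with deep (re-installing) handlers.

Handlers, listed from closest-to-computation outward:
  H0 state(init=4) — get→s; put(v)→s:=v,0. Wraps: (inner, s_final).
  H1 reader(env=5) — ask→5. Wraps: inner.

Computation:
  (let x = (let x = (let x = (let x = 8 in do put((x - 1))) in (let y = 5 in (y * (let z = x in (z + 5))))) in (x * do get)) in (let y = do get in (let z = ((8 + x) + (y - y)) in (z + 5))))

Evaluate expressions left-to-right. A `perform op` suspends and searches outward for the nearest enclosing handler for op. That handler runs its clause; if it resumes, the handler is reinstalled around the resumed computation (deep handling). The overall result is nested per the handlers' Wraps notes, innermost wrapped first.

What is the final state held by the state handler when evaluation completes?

Answer: 7

Evaluation trace:
put(7) @ H0 ⇒ s:=7
get @ H0 ⇒ 7
get @ H0 ⇒ 7
H0 returns (188, 7)
H1 returns (188, 7)
= (188, 7)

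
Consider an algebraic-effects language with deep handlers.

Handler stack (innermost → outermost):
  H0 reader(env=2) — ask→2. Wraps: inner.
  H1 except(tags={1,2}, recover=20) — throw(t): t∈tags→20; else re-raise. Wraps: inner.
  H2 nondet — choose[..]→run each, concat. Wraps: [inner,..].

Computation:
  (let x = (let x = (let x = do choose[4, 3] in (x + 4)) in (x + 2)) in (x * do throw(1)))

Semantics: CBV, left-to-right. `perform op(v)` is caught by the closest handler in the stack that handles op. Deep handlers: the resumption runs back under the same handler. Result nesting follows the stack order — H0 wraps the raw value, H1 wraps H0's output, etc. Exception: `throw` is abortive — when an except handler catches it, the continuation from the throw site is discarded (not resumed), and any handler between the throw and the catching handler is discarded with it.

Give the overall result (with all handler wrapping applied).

Answer: [20, 20]

Evaluation trace:
choose[4, 3] @ H2
  branch[0] choose=4:
    throw(1) @ H1 caught ⇒ 20
    H2 returns [20]
  branch[1] choose=3:
    throw(1) @ H1 caught ⇒ 20
    H2 returns [20]
= [20, 20]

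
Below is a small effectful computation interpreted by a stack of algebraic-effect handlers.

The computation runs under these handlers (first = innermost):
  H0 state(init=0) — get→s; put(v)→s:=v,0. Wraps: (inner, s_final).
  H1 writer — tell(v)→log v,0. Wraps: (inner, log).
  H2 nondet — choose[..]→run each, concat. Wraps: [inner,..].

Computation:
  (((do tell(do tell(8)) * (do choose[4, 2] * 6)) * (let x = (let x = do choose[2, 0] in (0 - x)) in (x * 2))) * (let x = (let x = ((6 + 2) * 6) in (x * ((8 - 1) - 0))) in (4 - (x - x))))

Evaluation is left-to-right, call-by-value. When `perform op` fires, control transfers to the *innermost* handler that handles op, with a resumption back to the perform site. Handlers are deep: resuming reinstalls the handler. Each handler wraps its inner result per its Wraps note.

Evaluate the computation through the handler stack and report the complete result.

Evaluation trace:
tell(8) @ H1 ⇒ log+=8
tell(0) @ H1 ⇒ log+=0
choose[4, 2] @ H2
  branch[0] choose=4:
    choose[2, 0] @ H2
      branch[0] choose=2:
        H0 returns (0, 0)
        H1 returns ((0, 0), (8, 0))
        H2 returns [((0, 0), (8, 0))]
      branch[1] choose=0:
        H0 returns (0, 0)
        H1 returns ((0, 0), (8, 0))
        H2 returns [((0, 0), (8, 0))]
  branch[1] choose=2:
    choose[2, 0] @ H2
      branch[0] choose=2:
        H0 returns (0, 0)
        H1 returns ((0, 0), (8, 0))
        H2 returns [((0, 0), (8, 0))]
      branch[1] choose=0:
        H0 returns (0, 0)
        H1 returns ((0, 0), (8, 0))
        H2 returns [((0, 0), (8, 0))]
= [((0, 0), (8, 0)), ((0, 0), (8, 0)), ((0, 0), (8, 0)), ((0, 0), (8, 0))]

Answer: [((0, 0), (8, 0)), ((0, 0), (8, 0)), ((0, 0), (8, 0)), ((0, 0), (8, 0))]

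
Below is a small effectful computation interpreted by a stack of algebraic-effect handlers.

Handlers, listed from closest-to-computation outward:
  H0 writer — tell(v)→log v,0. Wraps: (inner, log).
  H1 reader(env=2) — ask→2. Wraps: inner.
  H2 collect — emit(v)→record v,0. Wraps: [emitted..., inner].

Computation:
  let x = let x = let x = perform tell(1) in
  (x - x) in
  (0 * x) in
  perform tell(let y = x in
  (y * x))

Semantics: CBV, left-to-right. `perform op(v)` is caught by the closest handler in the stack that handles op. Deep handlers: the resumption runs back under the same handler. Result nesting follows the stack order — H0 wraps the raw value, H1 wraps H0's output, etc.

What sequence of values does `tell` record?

Evaluation trace:
tell(1) @ H0 ⇒ log+=1
tell(0) @ H0 ⇒ log+=0
H0 returns (0, (1, 0))
H1 returns (0, (1, 0))
H2 returns [(0, (1, 0))]
= [(0, (1, 0))]

Answer: (1, 0)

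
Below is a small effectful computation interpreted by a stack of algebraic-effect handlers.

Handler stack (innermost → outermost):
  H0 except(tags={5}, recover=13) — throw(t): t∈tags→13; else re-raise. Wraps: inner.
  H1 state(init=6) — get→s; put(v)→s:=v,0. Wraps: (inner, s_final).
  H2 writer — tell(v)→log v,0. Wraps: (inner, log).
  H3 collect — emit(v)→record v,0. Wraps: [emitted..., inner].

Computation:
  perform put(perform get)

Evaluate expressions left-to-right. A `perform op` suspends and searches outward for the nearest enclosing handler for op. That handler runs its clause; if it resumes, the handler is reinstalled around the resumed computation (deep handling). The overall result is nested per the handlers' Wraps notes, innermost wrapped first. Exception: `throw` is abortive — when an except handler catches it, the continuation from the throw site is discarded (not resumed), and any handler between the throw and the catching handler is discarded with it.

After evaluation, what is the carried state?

Step-by-step:
get @ H1 ⇒ 6
put(6) @ H1 ⇒ s:=6
H0 returns 0
H1 returns (0, 6)
H2 returns ((0, 6), ())
H3 returns [((0, 6), ())]
= [((0, 6), ())]

Answer: 6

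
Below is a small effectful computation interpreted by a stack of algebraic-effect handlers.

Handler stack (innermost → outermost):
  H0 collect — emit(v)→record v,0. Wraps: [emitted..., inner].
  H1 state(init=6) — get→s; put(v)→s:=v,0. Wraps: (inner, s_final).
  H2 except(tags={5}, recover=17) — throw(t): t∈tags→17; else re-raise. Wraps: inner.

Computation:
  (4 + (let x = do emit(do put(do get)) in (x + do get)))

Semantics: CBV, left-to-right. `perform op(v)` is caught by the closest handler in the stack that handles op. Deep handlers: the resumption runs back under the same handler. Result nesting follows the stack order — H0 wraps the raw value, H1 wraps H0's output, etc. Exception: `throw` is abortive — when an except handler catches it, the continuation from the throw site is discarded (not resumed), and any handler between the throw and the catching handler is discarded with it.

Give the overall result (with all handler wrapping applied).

Answer: ([0, 10], 6)

Step-by-step:
get @ H1 ⇒ 6
put(6) @ H1 ⇒ s:=6
emit(0) @ H0 ⇒ out+=0
get @ H1 ⇒ 6
H0 returns [0, 10]
H1 returns ([0, 10], 6)
H2 returns ([0, 10], 6)
= ([0, 10], 6)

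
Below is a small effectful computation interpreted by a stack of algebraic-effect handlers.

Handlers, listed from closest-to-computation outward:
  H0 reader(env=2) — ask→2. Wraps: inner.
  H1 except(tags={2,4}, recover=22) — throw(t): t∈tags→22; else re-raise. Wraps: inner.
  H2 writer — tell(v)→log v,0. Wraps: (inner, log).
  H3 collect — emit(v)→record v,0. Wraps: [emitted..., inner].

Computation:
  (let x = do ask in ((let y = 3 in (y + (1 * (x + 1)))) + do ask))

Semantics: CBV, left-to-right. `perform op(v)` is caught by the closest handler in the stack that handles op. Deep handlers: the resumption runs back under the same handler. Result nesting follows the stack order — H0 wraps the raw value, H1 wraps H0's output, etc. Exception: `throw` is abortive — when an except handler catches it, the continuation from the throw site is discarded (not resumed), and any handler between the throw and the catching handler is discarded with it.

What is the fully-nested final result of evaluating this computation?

Answer: [(8, ())]

Evaluation trace:
ask @ H0 ⇒ 2
ask @ H0 ⇒ 2
H0 returns 8
H1 returns 8
H2 returns (8, ())
H3 returns [(8, ())]
= [(8, ())]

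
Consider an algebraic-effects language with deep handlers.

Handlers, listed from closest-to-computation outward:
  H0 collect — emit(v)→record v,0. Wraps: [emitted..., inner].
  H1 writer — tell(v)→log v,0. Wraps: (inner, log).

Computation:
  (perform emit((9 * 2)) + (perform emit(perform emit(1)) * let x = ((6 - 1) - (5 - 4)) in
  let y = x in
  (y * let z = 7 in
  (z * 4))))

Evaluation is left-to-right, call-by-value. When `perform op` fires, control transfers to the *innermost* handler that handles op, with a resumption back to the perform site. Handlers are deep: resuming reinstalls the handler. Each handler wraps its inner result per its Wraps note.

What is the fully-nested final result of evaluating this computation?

Answer: ([18, 1, 0, 0], ())

Step-by-step:
emit(18) @ H0 ⇒ out+=18
emit(1) @ H0 ⇒ out+=1
emit(0) @ H0 ⇒ out+=0
H0 returns [18, 1, 0, 0]
H1 returns ([18, 1, 0, 0], ())
= ([18, 1, 0, 0], ())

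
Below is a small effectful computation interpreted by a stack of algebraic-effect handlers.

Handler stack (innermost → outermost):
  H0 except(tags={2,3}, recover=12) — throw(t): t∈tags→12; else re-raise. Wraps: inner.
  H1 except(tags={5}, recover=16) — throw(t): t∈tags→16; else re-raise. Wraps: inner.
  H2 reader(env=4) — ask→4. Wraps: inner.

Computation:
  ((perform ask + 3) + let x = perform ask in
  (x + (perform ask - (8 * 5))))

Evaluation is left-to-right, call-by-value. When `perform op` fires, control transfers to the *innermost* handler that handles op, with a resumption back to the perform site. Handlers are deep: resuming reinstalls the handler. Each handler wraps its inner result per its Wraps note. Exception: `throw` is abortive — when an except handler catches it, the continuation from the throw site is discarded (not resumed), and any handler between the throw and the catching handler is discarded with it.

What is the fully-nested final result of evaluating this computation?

Answer: -25

Step-by-step:
ask @ H2 ⇒ 4
ask @ H2 ⇒ 4
ask @ H2 ⇒ 4
H0 returns -25
H1 returns -25
H2 returns -25
= -25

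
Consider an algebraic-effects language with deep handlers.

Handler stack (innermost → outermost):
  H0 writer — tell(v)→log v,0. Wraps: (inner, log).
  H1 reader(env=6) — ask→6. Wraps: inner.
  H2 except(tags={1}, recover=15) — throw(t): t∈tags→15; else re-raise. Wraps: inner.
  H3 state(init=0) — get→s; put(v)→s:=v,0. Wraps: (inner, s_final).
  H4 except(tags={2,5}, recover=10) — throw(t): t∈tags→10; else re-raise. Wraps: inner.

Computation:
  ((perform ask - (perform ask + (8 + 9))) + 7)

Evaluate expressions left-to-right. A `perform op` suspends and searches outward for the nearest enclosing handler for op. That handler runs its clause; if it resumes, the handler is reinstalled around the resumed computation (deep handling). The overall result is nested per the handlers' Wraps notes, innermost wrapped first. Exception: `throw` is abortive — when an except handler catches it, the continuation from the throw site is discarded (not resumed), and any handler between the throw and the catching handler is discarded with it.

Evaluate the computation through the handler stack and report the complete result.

Answer: ((-10, ()), 0)

Step-by-step:
ask @ H1 ⇒ 6
ask @ H1 ⇒ 6
H0 returns (-10, ())
H1 returns (-10, ())
H2 returns (-10, ())
H3 returns ((-10, ()), 0)
H4 returns ((-10, ()), 0)
= ((-10, ()), 0)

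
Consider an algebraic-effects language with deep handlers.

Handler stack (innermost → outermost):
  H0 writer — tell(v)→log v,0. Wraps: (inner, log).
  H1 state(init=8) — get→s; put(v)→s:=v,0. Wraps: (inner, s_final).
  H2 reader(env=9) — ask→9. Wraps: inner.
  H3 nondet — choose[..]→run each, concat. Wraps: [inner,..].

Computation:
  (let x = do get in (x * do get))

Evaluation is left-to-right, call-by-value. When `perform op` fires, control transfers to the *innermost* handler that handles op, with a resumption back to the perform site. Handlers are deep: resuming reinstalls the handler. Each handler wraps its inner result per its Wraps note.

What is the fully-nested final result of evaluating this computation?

Answer: [((64, ()), 8)]

Step-by-step:
get @ H1 ⇒ 8
get @ H1 ⇒ 8
H0 returns (64, ())
H1 returns ((64, ()), 8)
H2 returns ((64, ()), 8)
H3 returns [((64, ()), 8)]
= [((64, ()), 8)]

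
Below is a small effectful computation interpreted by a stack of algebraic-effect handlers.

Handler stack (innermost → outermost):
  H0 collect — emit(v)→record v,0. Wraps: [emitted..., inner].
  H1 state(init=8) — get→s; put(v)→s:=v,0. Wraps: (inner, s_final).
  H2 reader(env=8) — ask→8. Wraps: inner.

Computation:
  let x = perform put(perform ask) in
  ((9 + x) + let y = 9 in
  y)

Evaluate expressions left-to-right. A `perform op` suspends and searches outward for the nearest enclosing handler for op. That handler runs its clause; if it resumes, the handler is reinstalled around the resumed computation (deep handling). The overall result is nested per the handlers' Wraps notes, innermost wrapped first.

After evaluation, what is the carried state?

Answer: 8

Step-by-step:
ask @ H2 ⇒ 8
put(8) @ H1 ⇒ s:=8
H0 returns [18]
H1 returns ([18], 8)
H2 returns ([18], 8)
= ([18], 8)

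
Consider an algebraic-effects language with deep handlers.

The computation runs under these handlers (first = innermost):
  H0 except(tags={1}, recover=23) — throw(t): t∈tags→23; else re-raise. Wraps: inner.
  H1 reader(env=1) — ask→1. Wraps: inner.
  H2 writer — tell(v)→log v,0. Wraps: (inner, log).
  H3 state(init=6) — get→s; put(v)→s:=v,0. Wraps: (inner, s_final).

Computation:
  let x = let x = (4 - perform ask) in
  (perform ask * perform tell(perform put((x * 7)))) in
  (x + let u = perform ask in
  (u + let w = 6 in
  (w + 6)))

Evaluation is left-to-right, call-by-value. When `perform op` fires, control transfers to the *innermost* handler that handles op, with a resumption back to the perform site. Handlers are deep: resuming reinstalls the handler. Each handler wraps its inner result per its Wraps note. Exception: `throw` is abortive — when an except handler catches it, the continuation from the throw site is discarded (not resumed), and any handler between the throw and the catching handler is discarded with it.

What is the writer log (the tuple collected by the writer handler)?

Evaluation trace:
ask @ H1 ⇒ 1
ask @ H1 ⇒ 1
put(21) @ H3 ⇒ s:=21
tell(0) @ H2 ⇒ log+=0
ask @ H1 ⇒ 1
H0 returns 13
H1 returns 13
H2 returns (13, (0))
H3 returns ((13, (0)), 21)
= ((13, (0)), 21)

Answer: (0)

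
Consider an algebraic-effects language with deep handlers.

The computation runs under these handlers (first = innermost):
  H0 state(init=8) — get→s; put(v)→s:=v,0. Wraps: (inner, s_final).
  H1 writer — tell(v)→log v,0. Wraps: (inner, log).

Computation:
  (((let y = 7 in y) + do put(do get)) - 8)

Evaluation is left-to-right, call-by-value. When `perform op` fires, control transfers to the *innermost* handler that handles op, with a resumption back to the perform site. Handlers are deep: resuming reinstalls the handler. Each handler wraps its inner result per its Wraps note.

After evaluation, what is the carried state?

Evaluation trace:
get @ H0 ⇒ 8
put(8) @ H0 ⇒ s:=8
H0 returns (-1, 8)
H1 returns ((-1, 8), ())
= ((-1, 8), ())

Answer: 8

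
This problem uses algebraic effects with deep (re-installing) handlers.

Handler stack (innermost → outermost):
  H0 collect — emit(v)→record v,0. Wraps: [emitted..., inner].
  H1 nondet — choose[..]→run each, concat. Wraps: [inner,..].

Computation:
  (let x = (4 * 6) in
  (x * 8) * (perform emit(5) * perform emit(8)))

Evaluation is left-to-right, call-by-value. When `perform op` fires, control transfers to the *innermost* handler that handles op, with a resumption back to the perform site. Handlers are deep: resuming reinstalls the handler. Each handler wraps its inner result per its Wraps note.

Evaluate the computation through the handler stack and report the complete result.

Answer: [[5, 8, 0]]

Step-by-step:
emit(5) @ H0 ⇒ out+=5
emit(8) @ H0 ⇒ out+=8
H0 returns [5, 8, 0]
H1 returns [[5, 8, 0]]
= [[5, 8, 0]]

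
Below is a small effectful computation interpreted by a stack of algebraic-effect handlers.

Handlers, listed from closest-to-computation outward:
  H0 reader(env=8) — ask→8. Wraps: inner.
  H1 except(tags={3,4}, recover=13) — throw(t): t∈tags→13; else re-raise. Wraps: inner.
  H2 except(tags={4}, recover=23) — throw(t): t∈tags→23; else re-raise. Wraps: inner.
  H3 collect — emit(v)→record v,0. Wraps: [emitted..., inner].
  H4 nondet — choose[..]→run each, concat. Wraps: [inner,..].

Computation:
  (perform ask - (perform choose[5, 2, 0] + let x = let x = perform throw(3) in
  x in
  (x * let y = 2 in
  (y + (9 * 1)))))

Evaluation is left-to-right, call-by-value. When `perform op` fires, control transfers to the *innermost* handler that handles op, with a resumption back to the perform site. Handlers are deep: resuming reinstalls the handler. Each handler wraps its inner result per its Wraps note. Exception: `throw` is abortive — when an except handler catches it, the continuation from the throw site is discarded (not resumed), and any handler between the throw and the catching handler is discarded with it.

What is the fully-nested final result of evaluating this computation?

Answer: [[13], [13], [13]]

Evaluation trace:
ask @ H0 ⇒ 8
choose[5, 2, 0] @ H4
  branch[0] choose=5:
    throw(3) @ H1 caught ⇒ 13
    H2 returns 13
    H3 returns [13]
    H4 returns [[13]]
  branch[1] choose=2:
    throw(3) @ H1 caught ⇒ 13
    H2 returns 13
    H3 returns [13]
    H4 returns [[13]]
  branch[2] choose=0:
    throw(3) @ H1 caught ⇒ 13
    H2 returns 13
    H3 returns [13]
    H4 returns [[13]]
= [[13], [13], [13]]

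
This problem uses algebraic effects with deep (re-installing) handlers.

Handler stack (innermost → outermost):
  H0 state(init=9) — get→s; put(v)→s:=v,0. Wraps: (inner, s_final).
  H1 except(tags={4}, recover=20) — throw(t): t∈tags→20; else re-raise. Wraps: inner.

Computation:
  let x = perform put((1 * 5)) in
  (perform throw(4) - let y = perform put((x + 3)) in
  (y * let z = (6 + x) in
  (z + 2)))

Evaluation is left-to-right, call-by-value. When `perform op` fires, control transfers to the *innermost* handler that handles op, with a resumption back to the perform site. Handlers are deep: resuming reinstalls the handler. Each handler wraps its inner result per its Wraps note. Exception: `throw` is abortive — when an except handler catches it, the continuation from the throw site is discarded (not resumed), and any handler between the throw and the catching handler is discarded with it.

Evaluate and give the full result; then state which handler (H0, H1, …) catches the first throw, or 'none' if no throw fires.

Evaluation trace:
put(5) @ H0 ⇒ s:=5
throw(4) @ H1 caught ⇒ 20
= 20

Answer: 20 ; first throw caught by: H1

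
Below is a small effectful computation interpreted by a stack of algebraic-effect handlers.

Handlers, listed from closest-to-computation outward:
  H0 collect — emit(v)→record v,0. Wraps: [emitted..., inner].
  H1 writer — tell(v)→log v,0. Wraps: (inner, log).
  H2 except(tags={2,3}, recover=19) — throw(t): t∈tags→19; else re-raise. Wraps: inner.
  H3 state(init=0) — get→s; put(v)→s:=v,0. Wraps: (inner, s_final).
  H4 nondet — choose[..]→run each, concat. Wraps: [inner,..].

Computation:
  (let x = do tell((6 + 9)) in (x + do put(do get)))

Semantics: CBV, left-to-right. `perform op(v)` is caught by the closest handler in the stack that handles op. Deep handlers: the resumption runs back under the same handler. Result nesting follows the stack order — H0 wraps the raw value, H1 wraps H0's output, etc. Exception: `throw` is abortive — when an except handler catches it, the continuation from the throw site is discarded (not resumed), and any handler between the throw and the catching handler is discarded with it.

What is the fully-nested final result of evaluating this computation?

Answer: [(([0], (15)), 0)]

Working:
tell(15) @ H1 ⇒ log+=15
get @ H3 ⇒ 0
put(0) @ H3 ⇒ s:=0
H0 returns [0]
H1 returns ([0], (15))
H2 returns ([0], (15))
H3 returns (([0], (15)), 0)
H4 returns [(([0], (15)), 0)]
= [(([0], (15)), 0)]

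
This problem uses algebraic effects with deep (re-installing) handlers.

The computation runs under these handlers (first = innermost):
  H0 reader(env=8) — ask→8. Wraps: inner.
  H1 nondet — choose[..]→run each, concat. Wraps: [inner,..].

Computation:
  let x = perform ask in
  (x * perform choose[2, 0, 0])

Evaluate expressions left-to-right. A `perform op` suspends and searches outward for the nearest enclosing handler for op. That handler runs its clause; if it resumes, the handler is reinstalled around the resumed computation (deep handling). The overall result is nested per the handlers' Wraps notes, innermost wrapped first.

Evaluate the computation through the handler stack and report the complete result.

Answer: [16, 0, 0]

Evaluation trace:
ask @ H0 ⇒ 8
choose[2, 0, 0] @ H1
  branch[0] choose=2:
    H0 returns 16
    H1 returns [16]
  branch[1] choose=0:
    H0 returns 0
    H1 returns [0]
  branch[2] choose=0:
    H0 returns 0
    H1 returns [0]
= [16, 0, 0]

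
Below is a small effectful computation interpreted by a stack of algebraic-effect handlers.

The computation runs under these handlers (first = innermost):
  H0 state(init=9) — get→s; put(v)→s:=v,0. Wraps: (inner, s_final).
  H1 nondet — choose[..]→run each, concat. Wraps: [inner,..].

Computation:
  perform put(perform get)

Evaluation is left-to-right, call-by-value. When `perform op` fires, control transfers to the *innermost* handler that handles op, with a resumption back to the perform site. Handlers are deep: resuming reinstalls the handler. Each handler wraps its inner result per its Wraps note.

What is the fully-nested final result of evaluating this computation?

Step-by-step:
get @ H0 ⇒ 9
put(9) @ H0 ⇒ s:=9
H0 returns (0, 9)
H1 returns [(0, 9)]
= [(0, 9)]

Answer: [(0, 9)]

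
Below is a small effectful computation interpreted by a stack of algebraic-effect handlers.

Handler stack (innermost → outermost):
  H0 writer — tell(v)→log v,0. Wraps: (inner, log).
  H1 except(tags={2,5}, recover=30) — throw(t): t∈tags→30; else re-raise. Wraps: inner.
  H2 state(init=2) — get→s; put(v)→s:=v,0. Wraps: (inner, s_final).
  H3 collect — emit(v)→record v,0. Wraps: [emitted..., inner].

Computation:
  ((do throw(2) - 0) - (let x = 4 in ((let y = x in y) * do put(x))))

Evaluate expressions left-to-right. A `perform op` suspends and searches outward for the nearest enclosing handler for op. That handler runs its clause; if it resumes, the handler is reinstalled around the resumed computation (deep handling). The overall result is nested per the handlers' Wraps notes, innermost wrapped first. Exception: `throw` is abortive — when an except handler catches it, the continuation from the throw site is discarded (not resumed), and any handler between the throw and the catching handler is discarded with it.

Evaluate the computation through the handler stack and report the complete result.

Answer: [(30, 2)]

Evaluation trace:
throw(2) @ H1 caught ⇒ 30
H2 returns (30, 2)
H3 returns [(30, 2)]
= [(30, 2)]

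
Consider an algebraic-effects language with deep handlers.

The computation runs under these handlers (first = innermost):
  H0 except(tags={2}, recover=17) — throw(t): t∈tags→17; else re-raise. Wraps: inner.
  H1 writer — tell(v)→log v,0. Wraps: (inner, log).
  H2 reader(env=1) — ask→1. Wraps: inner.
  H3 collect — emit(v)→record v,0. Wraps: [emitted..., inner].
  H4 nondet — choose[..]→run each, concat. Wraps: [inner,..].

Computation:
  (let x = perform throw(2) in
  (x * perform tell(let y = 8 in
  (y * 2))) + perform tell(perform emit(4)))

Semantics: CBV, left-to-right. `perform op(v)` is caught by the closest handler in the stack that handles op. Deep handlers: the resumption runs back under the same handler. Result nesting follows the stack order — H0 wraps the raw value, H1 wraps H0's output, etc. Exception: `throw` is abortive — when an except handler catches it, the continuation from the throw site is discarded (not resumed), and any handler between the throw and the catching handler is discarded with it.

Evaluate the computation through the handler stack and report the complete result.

Evaluation trace:
throw(2) @ H0 caught ⇒ 17
H1 returns (17, ())
H2 returns (17, ())
H3 returns [(17, ())]
H4 returns [[(17, ())]]
= [[(17, ())]]

Answer: [[(17, ())]]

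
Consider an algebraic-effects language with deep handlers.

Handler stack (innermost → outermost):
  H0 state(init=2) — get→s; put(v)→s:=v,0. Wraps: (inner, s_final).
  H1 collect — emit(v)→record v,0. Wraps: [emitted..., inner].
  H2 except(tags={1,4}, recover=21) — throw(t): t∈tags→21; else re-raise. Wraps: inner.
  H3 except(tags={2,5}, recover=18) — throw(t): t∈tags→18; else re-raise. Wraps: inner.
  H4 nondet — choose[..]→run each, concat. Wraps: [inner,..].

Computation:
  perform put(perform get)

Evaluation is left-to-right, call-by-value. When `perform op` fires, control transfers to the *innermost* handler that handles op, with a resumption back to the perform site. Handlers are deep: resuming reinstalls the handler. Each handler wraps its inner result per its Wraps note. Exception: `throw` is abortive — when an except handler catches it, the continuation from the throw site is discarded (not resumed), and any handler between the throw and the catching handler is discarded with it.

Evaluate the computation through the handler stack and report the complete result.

Evaluation trace:
get @ H0 ⇒ 2
put(2) @ H0 ⇒ s:=2
H0 returns (0, 2)
H1 returns [(0, 2)]
H2 returns [(0, 2)]
H3 returns [(0, 2)]
H4 returns [[(0, 2)]]
= [[(0, 2)]]

Answer: [[(0, 2)]]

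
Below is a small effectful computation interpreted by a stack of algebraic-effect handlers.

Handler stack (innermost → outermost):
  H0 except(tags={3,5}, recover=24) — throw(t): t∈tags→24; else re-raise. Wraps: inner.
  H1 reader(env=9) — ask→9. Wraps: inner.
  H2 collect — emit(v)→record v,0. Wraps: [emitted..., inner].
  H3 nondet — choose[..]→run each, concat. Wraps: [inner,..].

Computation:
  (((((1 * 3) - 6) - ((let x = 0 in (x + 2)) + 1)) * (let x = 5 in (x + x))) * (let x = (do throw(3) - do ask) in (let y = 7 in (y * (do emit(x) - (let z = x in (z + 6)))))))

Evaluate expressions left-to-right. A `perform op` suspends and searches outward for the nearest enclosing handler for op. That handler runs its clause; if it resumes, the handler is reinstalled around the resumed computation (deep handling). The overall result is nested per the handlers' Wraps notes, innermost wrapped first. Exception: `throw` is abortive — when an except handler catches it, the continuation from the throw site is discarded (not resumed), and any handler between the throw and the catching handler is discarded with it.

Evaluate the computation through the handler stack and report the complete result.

Working:
throw(3) @ H0 caught ⇒ 24
H1 returns 24
H2 returns [24]
H3 returns [[24]]
= [[24]]

Answer: [[24]]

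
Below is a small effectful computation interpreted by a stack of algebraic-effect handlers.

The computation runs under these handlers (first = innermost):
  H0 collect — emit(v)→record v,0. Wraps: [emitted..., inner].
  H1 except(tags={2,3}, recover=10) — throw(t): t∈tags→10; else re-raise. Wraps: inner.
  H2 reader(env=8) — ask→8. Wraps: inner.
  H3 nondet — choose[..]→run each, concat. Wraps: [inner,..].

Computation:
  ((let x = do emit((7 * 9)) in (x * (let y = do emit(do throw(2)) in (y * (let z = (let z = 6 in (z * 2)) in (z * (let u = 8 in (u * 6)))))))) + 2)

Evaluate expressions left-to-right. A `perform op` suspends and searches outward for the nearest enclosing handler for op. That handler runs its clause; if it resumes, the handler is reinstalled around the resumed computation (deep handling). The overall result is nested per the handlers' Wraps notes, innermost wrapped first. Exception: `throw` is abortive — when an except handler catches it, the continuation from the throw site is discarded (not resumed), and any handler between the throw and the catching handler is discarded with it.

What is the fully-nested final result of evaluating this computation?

Answer: [10]

Working:
emit(63) @ H0 ⇒ out+=63
throw(2) @ H1 caught ⇒ 10
H2 returns 10
H3 returns [10]
= [10]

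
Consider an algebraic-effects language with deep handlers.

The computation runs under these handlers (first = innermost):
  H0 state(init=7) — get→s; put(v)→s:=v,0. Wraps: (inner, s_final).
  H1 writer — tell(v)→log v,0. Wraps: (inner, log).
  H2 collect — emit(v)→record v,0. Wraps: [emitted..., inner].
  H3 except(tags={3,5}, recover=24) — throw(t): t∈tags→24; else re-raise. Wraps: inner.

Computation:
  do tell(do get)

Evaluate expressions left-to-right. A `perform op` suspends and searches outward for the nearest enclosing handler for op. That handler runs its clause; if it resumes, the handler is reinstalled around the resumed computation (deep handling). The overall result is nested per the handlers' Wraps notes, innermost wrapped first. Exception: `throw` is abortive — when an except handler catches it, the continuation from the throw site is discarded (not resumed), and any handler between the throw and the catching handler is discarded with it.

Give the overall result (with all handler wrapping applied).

Working:
get @ H0 ⇒ 7
tell(7) @ H1 ⇒ log+=7
H0 returns (0, 7)
H1 returns ((0, 7), (7))
H2 returns [((0, 7), (7))]
H3 returns [((0, 7), (7))]
= [((0, 7), (7))]

Answer: [((0, 7), (7))]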